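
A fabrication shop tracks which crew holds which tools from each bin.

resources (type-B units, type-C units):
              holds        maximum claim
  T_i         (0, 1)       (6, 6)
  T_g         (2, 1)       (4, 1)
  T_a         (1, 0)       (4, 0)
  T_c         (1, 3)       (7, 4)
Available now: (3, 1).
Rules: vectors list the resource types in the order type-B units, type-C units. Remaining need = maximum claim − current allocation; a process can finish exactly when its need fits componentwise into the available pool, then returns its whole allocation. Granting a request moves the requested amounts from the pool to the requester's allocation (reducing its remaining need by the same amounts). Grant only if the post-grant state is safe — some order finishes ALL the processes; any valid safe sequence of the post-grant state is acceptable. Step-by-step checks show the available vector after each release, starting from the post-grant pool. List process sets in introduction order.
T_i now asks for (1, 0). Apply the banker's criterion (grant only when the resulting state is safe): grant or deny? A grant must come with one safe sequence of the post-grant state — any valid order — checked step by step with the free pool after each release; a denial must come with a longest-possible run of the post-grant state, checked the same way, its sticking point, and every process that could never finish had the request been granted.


DENY: after the grant no complete ordering would exist.
Key observation: after T_g, T_a the pool peaks at (5, 2), and each blocked process is short somewhere: T_i on type-C units; T_c on type-B units.
On the post-grant state, T_g, T_a is a maximal run — nothing extends it. Walking it through:
  pool = (2, 1)
  T_g needs (2, 0) <= (2, 1) -> finishes; pool += (2, 1) = (4, 2)
  T_a needs (3, 0) <= (4, 2) -> finishes; pool += (1, 0) = (5, 2)
  T_i cannot run: need (5, 5) vs free (5, 2) (insufficient type-C units)
  T_c cannot run: need (6, 1) vs free (5, 2) (insufficient type-B units)
Had the request been granted, T_i and T_c could never finish.


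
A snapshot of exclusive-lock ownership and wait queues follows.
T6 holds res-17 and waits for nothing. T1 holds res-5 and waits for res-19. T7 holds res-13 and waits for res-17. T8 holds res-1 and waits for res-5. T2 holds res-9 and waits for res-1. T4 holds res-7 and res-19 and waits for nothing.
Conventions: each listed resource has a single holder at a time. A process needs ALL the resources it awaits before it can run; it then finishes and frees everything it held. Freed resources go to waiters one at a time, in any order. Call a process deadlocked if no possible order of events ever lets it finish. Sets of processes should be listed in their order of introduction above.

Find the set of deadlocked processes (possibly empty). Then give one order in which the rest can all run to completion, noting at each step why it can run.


Nothing here is deadlocked.
Key observation: although several processes wait, no cycle exists — each chain bottoms out at a free runner.
One completion order for the rest: T4, T1, T6, T8, T7, T2.
Walking it through:
  run T4 (it waits on nothing); releases res-7 and res-19
  T1: everything it awaited (res-19) is free; runs, freeing res-5
  run T6 (it waits on nothing); releases res-17
  T8: everything it awaited (res-5) is free; runs, freeing res-1
  T7: everything it awaited (res-17) is free; runs, freeing res-13
  T2: everything it awaited (res-1) is free; runs, freeing res-9


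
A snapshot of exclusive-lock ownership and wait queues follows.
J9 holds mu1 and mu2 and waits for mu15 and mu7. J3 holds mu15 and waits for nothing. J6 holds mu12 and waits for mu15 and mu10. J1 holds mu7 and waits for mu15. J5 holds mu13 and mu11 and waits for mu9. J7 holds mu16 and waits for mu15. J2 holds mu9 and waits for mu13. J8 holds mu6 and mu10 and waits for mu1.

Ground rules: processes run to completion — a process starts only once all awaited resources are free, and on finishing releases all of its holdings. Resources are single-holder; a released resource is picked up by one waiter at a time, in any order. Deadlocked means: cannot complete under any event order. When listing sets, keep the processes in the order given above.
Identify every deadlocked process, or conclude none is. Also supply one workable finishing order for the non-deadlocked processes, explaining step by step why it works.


Deadlocked set: J5 and J2.
Key observation: the knot is the closed ring of waits J5 -> J2 -> J5; no other process is dragged down with it.
A valid finishing order for the others: J3, J1, J9, J8, J6, J7.
Verifying each step:
  run J3 (it waits on nothing); releases mu15
  J1: everything it awaited (mu15) is free; runs, freeing mu7
  J9: everything it awaited (mu15 and mu7) is free; runs, freeing mu1 and mu2
  J8: everything it awaited (mu1) is free; runs, freeing mu6 and mu10
  J6: everything it awaited (mu15 and mu10) is free; runs, freeing mu12
  J7: everything it awaited (mu15) is free; runs, freeing mu16


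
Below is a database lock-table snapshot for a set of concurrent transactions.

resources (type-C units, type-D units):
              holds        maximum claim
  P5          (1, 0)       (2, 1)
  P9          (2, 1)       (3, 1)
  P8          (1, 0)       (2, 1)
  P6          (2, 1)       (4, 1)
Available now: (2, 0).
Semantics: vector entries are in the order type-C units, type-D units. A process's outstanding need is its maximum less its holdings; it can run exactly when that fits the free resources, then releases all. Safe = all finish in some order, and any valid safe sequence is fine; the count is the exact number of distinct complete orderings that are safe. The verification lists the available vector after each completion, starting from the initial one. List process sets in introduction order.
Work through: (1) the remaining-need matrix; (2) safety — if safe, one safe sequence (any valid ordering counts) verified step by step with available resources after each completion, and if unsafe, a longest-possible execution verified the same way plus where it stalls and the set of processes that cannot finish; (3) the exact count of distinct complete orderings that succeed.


(1) Outstanding need per process (order type-C units, type-D units):
  P5: (1, 1)
  P9: (1, 0)
  P8: (1, 1)
  P6: (2, 0)
(2) SAFE, for example via the order P6, P8, P5, P9.
Key observation: the order's first zero-slack moment is P6 ((2, 0) needed, (2, 0) free — a requested resource with nothing to spare).
Verifying each step:
  pool = (2, 0)
  P6: need (2, 0) fits (2, 0); releases (2, 1), pool now (4, 1)
  P8: need (1, 1) fits (4, 1); releases (1, 0), pool now (5, 1)
  P5: need (1, 1) fits (5, 1); releases (1, 0), pool now (6, 1)
  P9: need (1, 0) fits (6, 1); releases (2, 1), pool now (8, 2)
(3) The exact count: 12 of the possible complete orderings are safe sequences.


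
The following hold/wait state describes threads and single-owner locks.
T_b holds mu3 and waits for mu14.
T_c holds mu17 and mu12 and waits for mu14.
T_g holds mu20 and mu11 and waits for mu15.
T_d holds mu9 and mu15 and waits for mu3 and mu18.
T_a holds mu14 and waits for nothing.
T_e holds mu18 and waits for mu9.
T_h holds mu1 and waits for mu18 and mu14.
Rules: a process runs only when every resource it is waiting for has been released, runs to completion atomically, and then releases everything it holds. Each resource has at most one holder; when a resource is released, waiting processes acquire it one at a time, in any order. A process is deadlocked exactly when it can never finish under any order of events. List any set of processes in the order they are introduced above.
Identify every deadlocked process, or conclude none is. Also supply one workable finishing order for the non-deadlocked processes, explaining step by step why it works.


Deadlocked: T_g, T_d, T_e and T_h.
Key observation: nobody on the ring T_d -> T_e -> T_d can start until another member finishes, which never happens; T_g and T_h wait into the deadlock from upstream.
The rest can finish in the order T_a, T_b, T_c.
Step-by-step check:
  T_a: no waits; runs immediately, freeing mu14
  T_b waits on mu14 — all released -> runs and releases mu3
  T_c waits on mu14 — all released -> runs and releases mu17 and mu12


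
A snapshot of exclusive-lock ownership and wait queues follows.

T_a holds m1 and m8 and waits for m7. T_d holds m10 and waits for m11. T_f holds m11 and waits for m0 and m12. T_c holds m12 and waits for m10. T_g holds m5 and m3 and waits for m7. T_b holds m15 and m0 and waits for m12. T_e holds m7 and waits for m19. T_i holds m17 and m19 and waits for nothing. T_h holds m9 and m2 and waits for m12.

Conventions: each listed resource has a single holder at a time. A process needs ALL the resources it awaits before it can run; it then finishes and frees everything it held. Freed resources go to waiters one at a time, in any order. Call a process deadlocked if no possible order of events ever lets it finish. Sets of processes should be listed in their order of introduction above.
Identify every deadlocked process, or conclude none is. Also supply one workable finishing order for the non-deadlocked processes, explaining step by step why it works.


Deadlocked: T_d, T_f, T_c, T_b and T_h.
Key observation: the knot is the closed ring of waits T_d -> T_f -> T_c -> T_d; T_b is caught in further circular waits and T_h waits into the deadlock from upstream.
The rest can finish in the order T_i, T_e, T_a, T_g.
Check, step by step:
  run T_i (it waits on nothing); releases m17 and m19
  T_e: everything it awaited (m19) is free; runs, freeing m7
  T_a: everything it awaited (m7) is free; runs, freeing m1 and m8
  T_g: everything it awaited (m7) is free; runs, freeing m5 and m3


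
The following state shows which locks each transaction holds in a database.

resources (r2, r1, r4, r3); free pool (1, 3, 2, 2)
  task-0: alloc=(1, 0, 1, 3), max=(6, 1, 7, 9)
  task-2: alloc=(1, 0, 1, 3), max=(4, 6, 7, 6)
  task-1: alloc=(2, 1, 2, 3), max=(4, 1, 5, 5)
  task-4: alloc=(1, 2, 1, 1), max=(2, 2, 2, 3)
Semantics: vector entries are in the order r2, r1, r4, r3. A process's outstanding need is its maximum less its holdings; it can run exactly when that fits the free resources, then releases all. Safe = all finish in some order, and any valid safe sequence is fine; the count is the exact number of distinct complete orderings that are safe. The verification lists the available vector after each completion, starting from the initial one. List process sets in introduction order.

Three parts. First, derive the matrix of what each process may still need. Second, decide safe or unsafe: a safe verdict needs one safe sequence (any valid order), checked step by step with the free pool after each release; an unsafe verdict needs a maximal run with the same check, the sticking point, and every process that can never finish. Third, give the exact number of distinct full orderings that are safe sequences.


(1) Need matrix, components ordered r2, r1, r4, r3:
  task-0: (5, 1, 6, 6)
  task-2: (3, 6, 6, 3)
  task-1: (2, 0, 3, 2)
  task-4: (1, 0, 1, 2)
(2) The state is UNSAFE.
Key observation: once task-4, task-1 finish, the pool peaks at (4, 6, 5, 6) — and every remaining process still needs more r4 than that.
A maximal execution: task-4, task-1 — then nothing else fits. Verifying each step:
  pool = (1, 3, 2, 2)
  task-4 needs (1, 0, 1, 2) <= (1, 3, 2, 2) -> finishes; pool += (1, 2, 1, 1) = (2, 5, 3, 3)
  task-1 needs (2, 0, 3, 2) <= (2, 5, 3, 3) -> finishes; pool += (2, 1, 2, 3) = (4, 6, 5, 6)
  blocked: task-0 wants (5, 1, 6, 6), pool (4, 6, 5, 6) — not enough r2 and r4
  blocked: task-2 wants (3, 6, 6, 3), pool (4, 6, 5, 6) — not enough r4
Never able to finish: task-0 and task-2.
(3) Exactly 0 of the possible complete orderings are safe sequences.


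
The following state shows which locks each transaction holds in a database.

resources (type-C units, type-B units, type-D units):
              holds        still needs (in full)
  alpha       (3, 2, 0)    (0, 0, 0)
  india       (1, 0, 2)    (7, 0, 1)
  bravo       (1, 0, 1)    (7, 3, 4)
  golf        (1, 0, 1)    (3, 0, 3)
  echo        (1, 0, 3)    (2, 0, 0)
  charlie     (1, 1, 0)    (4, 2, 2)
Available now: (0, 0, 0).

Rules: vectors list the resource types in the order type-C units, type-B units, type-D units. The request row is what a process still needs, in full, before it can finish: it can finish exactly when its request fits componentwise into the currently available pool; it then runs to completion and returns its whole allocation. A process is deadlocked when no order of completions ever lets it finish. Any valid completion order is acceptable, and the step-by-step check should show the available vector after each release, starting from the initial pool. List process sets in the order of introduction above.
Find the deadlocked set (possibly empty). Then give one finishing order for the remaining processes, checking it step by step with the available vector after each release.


The deadlocked set is india and bravo.
Key observation: once alpha, echo, golf, charlie finish, the pool peaks at (6, 3, 4) — and every remaining process still needs more type-C units than that.
The rest can finish in the order alpha, echo, golf, charlie. Walking it through:
  pool = (0, 0, 0)
  run alpha (needs (0, 0, 0), free (0, 0, 0)); after release of (3, 2, 0) the pool is (3, 2, 0)
  run echo (needs (2, 0, 0), free (3, 2, 0)); after release of (1, 0, 3) the pool is (4, 2, 3)
  run golf (needs (3, 0, 3), free (4, 2, 3)); after release of (1, 0, 1) the pool is (5, 2, 4)
  run charlie (needs (4, 2, 2), free (5, 2, 4)); after release of (1, 1, 0) the pool is (6, 3, 4)
None of the blocked processes ever fits:
  india still needs (7, 0, 1) but only (6, 3, 4) is free — short on type-C units
  bravo still needs (7, 3, 4) but only (6, 3, 4) is free — short on type-C units


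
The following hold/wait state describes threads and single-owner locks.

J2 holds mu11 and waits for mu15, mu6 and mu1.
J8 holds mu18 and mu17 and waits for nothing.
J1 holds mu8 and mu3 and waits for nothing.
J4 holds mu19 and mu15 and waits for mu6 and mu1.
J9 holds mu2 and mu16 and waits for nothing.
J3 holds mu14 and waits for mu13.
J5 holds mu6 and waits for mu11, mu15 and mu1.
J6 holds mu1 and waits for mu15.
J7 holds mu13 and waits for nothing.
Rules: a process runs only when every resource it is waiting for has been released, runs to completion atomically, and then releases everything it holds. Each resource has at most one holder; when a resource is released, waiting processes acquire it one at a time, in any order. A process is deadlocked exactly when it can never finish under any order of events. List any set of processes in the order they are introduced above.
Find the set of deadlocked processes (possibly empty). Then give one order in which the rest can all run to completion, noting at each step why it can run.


Deadlocked: J2, J4, J5 and J6.
Key observation: the cycle J2 -> J4 -> J5 -> J2 can never break — each member waits on the next; J6 is caught in further circular waits.
The rest can finish in the order J1, J8, J9, J7, J3.
Step-by-step check:
  J1: no waits; runs immediately, freeing mu8 and mu3
  J8: no waits; runs immediately, freeing mu18 and mu17
  J9: no waits; runs immediately, freeing mu2 and mu16
  J7: no waits; runs immediately, freeing mu13
  J3: everything it awaited (mu13) is free; runs, freeing mu14


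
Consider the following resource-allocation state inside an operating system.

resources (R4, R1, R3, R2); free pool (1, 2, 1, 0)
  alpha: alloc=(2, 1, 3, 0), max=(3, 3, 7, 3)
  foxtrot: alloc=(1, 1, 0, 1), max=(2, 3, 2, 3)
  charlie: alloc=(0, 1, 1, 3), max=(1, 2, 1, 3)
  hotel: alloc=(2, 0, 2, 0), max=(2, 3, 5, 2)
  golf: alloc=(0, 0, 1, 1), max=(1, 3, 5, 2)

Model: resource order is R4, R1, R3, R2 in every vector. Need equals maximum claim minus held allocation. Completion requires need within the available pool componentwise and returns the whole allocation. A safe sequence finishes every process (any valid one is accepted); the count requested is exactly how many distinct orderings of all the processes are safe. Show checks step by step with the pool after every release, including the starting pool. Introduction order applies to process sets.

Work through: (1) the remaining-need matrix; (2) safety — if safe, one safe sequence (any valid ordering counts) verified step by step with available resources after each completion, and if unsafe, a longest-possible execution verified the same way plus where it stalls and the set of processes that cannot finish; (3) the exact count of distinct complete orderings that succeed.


(1) Remaining need (order R4, R1, R3, R2):
  alpha: (1, 2, 4, 3)
  foxtrot: (1, 2, 2, 2)
  charlie: (1, 1, 0, 0)
  hotel: (0, 3, 3, 2)
  golf: (1, 3, 4, 1)
(2) UNSAFE — no complete ordering exists.
Key observation: the pool after charlie, foxtrot is (2, 4, 2, 4); every surviving request exceeds it in R3, so progress ends there.
The run charlie, foxtrot cannot be extended any further. Step-by-step check:
  pool = (1, 2, 1, 0)
  run charlie (needs (1, 1, 0, 0), free (1, 2, 1, 0)); after release of (0, 1, 1, 3) the pool is (1, 3, 2, 3)
  run foxtrot (needs (1, 2, 2, 2), free (1, 3, 2, 3)); after release of (1, 1, 0, 1) the pool is (2, 4, 2, 4)
  alpha still needs (1, 2, 4, 3) but only (2, 4, 2, 4) is free — short on R3
  hotel still needs (0, 3, 3, 2) but only (2, 4, 2, 4) is free — short on R3
  golf still needs (1, 3, 4, 1) but only (2, 4, 2, 4) is free — short on R3
Never able to finish: alpha, hotel and golf.
(3) Exactly 0 of the possible complete orderings are safe sequences.


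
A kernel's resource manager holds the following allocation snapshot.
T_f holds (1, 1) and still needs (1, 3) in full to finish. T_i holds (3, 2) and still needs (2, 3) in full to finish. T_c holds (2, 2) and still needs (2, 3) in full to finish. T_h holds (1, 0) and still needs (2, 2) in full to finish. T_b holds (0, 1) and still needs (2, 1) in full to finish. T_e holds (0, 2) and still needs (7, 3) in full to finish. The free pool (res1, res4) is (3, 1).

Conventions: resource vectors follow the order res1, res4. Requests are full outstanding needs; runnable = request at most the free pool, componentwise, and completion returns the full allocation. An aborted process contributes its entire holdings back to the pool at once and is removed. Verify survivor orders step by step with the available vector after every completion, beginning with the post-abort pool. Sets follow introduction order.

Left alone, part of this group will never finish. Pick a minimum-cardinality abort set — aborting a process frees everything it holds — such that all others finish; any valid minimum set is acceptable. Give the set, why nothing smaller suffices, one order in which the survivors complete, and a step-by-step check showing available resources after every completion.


Minimum abort set: T_c.
Key observation: the deadlocked T_i becomes finishable only because T_c released (2, 2); it completes at step 2 below.
No smaller set exists: with zero aborts the deadlock remains.
The survivors complete as T_h, T_i, T_b, T_f, T_e. Walking it through (starting from the post-abort pool):
  pool = (5, 3)
  T_h: need (2, 2) fits (5, 3); releases (1, 0), pool now (6, 3)
  T_i: need (2, 3) fits (6, 3); releases (3, 2), pool now (9, 5)
  T_b: need (2, 1) fits (9, 5); releases (0, 1), pool now (9, 6)
  T_f: need (1, 3) fits (9, 6); releases (1, 1), pool now (10, 7)
  T_e: need (7, 3) fits (10, 7); releases (0, 2), pool now (10, 9)


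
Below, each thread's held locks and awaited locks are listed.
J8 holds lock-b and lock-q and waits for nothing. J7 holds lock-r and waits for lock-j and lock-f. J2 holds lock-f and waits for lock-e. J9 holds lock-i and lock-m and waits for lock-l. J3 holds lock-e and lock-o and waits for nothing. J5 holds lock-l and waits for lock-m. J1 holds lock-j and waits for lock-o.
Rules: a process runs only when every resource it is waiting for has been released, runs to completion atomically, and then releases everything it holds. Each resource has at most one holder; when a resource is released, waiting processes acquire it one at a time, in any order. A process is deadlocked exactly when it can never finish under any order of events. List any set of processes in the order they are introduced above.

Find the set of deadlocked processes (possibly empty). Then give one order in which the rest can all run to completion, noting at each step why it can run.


The deadlocked set is J9 and J5.
Key observation: the loop J9 -> J5 -> J9 blocks itself forever; no other process is dragged down with it.
The rest can finish in the order J3, J2, J1, J7, J8.
Walking it through:
  J3 waits on nothing -> runs at once and releases lock-e and lock-o
  J2 waits on lock-e — all released -> runs and releases lock-f
  J1 waits on lock-o — all released -> runs and releases lock-j
  J7 waits on lock-j and lock-f — all released -> runs and releases lock-r
  J8 waits on nothing -> runs at once and releases lock-b and lock-q


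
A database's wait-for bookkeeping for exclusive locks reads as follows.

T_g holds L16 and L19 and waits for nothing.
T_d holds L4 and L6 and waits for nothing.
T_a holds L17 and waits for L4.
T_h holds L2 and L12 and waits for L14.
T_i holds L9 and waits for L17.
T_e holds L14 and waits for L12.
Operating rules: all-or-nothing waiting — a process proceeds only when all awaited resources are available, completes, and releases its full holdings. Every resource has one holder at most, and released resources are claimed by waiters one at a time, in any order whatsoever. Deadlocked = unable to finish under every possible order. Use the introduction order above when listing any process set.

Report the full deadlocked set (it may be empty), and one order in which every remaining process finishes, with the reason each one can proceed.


Deadlocked: T_h and T_e.
Key observation: the knot is the closed ring of waits T_h -> T_e -> T_h; no other process is dragged down with it.
One completion order for the rest: T_g, T_d, T_a, T_i.
Verifying each step:
  T_g: no waits; runs immediately, freeing L16 and L19
  T_d: no waits; runs immediately, freeing L4 and L6
  run T_a (all its waits — L4 — are resolved); releases L17
  run T_i (all its waits — L17 — are resolved); releases L9


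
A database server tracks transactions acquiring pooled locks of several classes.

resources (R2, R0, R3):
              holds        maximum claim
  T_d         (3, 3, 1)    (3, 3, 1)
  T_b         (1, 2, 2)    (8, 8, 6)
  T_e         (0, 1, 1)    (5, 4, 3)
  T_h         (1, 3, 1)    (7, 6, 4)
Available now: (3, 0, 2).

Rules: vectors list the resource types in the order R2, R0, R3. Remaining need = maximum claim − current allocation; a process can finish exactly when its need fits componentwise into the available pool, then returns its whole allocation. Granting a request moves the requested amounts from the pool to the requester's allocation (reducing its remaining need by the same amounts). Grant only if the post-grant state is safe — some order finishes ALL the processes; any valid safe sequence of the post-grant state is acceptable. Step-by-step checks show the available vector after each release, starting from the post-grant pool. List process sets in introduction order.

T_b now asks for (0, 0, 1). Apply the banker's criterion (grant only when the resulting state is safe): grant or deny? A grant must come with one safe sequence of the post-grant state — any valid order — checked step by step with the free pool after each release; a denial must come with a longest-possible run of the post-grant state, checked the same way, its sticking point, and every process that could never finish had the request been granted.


GRANT — the state after the grant stays safe, e.g. via T_d, T_e, T_h, T_b.
Key observation: after the grant the pool drops to (3, 0, 1), which still lets T_d finish first and unwind the rest.
Check on the post-grant state, step by step:
  pool = (3, 0, 1)
  T_d needs (0, 0, 0) <= (3, 0, 1) -> finishes; pool += (3, 3, 1) = (6, 3, 2)
  T_e needs (5, 3, 2) <= (6, 3, 2) -> finishes; pool += (0, 1, 1) = (6, 4, 3)
  T_h needs (6, 3, 3) <= (6, 4, 3) -> finishes; pool += (1, 3, 1) = (7, 7, 4)
  T_b needs (7, 6, 3) <= (7, 7, 4) -> finishes; pool += (1, 2, 3) = (8, 9, 7)


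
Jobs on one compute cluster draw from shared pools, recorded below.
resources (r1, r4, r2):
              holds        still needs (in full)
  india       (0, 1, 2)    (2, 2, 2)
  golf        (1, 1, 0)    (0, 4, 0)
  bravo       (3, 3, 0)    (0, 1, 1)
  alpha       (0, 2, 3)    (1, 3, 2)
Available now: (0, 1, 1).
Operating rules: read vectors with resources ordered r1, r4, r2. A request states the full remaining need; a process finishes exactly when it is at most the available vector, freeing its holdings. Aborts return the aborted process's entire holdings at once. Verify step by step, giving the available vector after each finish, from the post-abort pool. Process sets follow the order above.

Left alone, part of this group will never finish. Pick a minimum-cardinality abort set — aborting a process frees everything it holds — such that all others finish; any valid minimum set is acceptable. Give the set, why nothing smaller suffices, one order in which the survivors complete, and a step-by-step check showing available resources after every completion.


Abort alpha.
Key observation: india could never have finished before the abort; with (0, 2, 3) returned by alpha, it fits at step 3.
Minimality: the empty abort set fails — the state is deadlocked as it stands.
One survivor order: bravo, golf, india. Walking it through (post-abort pool first):
  pool = (0, 3, 4)
  bravo needs (0, 1, 1) <= (0, 3, 4) -> finishes; pool += (3, 3, 0) = (3, 6, 4)
  golf needs (0, 4, 0) <= (3, 6, 4) -> finishes; pool += (1, 1, 0) = (4, 7, 4)
  india needs (2, 2, 2) <= (4, 7, 4) -> finishes; pool += (0, 1, 2) = (4, 8, 6)


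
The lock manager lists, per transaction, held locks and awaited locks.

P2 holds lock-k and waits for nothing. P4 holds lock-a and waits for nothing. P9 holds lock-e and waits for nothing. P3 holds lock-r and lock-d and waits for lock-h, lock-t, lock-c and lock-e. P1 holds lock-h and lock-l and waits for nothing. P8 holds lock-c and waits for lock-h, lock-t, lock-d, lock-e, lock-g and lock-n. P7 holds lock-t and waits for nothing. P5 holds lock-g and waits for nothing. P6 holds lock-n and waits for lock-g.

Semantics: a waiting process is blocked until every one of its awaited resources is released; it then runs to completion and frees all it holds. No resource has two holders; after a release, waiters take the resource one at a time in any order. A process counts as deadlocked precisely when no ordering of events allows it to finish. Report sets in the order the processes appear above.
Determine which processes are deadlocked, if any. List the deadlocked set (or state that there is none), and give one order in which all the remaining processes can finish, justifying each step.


The deadlocked set is P3 and P8.
Key observation: the loop P3 -> P8 -> P3 blocks itself forever; no other process is dragged down with it.
A valid finishing order for the others: P1, P2, P7, P9, P5, P4, P6.
Step-by-step check:
  P1 waits on nothing -> runs at once and releases lock-h and lock-l
  P2 waits on nothing -> runs at once and releases lock-k
  P7 waits on nothing -> runs at once and releases lock-t
  P9 waits on nothing -> runs at once and releases lock-e
  P5 waits on nothing -> runs at once and releases lock-g
  P4 waits on nothing -> runs at once and releases lock-a
  P6: everything it awaited (lock-g) is free; runs, freeing lock-n


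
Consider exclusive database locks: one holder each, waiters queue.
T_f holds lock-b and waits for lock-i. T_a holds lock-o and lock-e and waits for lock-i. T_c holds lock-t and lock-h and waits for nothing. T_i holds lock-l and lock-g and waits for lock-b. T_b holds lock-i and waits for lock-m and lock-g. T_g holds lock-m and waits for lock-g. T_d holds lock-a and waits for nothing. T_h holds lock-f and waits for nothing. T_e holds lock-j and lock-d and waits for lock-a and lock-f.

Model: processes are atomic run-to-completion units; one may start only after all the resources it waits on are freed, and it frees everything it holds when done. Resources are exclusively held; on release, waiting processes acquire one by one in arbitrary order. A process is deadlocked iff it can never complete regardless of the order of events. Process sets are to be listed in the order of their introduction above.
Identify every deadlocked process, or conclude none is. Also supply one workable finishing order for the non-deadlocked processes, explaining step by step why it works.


The deadlocked set is T_f, T_a, T_i, T_b and T_g.
Key observation: the cycle T_f -> T_b -> T_i -> T_f can never break — each member waits on the next; T_g is caught in further circular waits and T_a waits into the deadlock from upstream.
The rest can finish in the order T_h, T_d, T_e, T_c.
Verifying each step:
  run T_h (it waits on nothing); releases lock-f
  run T_d (it waits on nothing); releases lock-a
  T_e: everything it awaited (lock-a and lock-f) is free; runs, freeing lock-j and lock-d
  run T_c (it waits on nothing); releases lock-t and lock-h


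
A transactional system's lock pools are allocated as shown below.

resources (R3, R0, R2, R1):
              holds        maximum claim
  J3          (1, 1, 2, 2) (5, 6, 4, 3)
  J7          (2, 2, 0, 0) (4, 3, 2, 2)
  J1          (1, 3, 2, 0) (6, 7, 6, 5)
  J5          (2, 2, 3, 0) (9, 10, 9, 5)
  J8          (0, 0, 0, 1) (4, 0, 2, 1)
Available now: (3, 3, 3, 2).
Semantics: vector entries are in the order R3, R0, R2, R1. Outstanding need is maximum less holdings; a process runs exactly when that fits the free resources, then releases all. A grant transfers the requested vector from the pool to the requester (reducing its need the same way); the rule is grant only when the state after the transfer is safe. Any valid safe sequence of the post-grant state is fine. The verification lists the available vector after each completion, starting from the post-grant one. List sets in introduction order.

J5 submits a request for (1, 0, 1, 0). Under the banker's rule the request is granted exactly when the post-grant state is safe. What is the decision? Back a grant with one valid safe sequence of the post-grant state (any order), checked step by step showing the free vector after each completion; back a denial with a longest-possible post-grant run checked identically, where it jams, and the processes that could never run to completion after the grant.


GRANT: granting preserves safety; a valid post-grant sequence is J7, J3, J8, J1, J5.
Key observation: even at the reduced pool (2, 3, 2, 2), J7 fits immediately, so safety survives the grant.
Check on the post-grant state, step by step:
  pool = (2, 3, 2, 2)
  J7 needs (2, 1, 2, 2) <= (2, 3, 2, 2) -> finishes; pool += (2, 2, 0, 0) = (4, 5, 2, 2)
  J3 needs (4, 5, 2, 1) <= (4, 5, 2, 2) -> finishes; pool += (1, 1, 2, 2) = (5, 6, 4, 4)
  J8 needs (4, 0, 2, 0) <= (5, 6, 4, 4) -> finishes; pool += (0, 0, 0, 1) = (5, 6, 4, 5)
  J1 needs (5, 4, 4, 5) <= (5, 6, 4, 5) -> finishes; pool += (1, 3, 2, 0) = (6, 9, 6, 5)
  J5 needs (6, 8, 5, 5) <= (6, 9, 6, 5) -> finishes; pool += (3, 2, 4, 0) = (9, 11, 10, 5)


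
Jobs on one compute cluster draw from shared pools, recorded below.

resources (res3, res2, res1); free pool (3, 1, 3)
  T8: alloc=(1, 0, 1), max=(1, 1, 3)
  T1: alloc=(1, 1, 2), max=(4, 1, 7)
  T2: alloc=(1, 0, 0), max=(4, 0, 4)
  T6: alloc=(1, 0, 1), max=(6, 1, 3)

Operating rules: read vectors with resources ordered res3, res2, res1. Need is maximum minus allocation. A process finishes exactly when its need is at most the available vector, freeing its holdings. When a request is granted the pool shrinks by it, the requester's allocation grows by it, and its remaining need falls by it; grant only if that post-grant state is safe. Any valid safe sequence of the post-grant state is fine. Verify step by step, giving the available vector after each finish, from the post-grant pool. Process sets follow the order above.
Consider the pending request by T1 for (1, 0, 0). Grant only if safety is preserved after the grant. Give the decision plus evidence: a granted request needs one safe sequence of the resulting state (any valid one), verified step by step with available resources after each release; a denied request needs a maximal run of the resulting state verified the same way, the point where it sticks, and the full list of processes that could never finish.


DENY: after the grant no complete ordering would exist.
Key observation: after T8, T2 the pool peaks at (4, 1, 4), and each blocked process is short somewhere: T1 on res1; T6 on res3.
On the post-grant state, T8, T2 is a maximal run — nothing extends it. Check, step by step:
  pool = (2, 1, 3)
  T8 needs (0, 1, 2) <= (2, 1, 3) -> finishes; pool += (1, 0, 1) = (3, 1, 4)
  T2 needs (3, 0, 4) <= (3, 1, 4) -> finishes; pool += (1, 0, 0) = (4, 1, 4)
  blocked: T1 wants (2, 0, 5), pool (4, 1, 4) — not enough res1
  blocked: T6 wants (5, 1, 2), pool (4, 1, 4) — not enough res3
Had the request been granted, T1 and T6 could never finish.


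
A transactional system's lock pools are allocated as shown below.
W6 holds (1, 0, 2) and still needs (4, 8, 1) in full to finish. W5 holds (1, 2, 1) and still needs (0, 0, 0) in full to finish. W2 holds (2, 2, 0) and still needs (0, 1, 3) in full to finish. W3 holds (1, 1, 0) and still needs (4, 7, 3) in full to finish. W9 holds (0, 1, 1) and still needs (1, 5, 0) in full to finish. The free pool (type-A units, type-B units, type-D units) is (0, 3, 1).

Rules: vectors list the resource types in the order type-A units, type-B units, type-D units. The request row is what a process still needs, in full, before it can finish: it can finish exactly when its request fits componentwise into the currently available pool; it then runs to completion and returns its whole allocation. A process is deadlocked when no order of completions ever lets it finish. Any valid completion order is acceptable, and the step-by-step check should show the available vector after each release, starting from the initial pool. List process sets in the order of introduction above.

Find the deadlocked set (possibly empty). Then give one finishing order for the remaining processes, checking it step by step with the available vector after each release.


Deadlocked set: W6 and W3.
Key observation: even finishing W5, W9, W2 leaves just (3, 8, 3) free — too little type-A units for any of the remaining processes.
A valid finishing order for the others: W5, W9, W2. Walking it through:
  pool = (0, 3, 1)
  W5: need (0, 0, 0) fits (0, 3, 1); releases (1, 2, 1), pool now (1, 5, 2)
  W9: need (1, 5, 0) fits (1, 5, 2); releases (0, 1, 1), pool now (1, 6, 3)
  W2: need (0, 1, 3) fits (1, 6, 3); releases (2, 2, 0), pool now (3, 8, 3)
The blocked processes can never fit:
  blocked: W6 wants (4, 8, 1), pool (3, 8, 3) — not enough type-A units
  blocked: W3 wants (4, 7, 3), pool (3, 8, 3) — not enough type-A units


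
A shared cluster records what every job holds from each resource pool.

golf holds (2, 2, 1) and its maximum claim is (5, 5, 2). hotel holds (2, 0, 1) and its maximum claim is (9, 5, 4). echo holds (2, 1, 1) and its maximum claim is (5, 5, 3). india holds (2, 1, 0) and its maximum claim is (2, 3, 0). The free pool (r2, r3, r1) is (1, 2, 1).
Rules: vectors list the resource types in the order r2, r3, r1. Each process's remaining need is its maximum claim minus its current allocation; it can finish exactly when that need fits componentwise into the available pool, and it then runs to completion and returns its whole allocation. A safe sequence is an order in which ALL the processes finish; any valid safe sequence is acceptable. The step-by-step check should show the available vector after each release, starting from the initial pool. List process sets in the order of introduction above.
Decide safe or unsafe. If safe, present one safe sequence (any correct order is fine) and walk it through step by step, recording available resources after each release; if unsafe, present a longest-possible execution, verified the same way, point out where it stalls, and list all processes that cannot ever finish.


SAFE. One safe sequence: india, golf, echo, hotel.
Key observation: at india the run first touches a limit — (0, 2, 0) against (1, 2, 1), exact on a resource it actually requests.
Check, step by step:
  pool = (1, 2, 1)
  india needs (0, 2, 0) <= (1, 2, 1) -> finishes; pool += (2, 1, 0) = (3, 3, 1)
  golf needs (3, 3, 1) <= (3, 3, 1) -> finishes; pool += (2, 2, 1) = (5, 5, 2)
  echo needs (3, 4, 2) <= (5, 5, 2) -> finishes; pool += (2, 1, 1) = (7, 6, 3)
  hotel needs (7, 5, 3) <= (7, 6, 3) -> finishes; pool += (2, 0, 1) = (9, 6, 4)


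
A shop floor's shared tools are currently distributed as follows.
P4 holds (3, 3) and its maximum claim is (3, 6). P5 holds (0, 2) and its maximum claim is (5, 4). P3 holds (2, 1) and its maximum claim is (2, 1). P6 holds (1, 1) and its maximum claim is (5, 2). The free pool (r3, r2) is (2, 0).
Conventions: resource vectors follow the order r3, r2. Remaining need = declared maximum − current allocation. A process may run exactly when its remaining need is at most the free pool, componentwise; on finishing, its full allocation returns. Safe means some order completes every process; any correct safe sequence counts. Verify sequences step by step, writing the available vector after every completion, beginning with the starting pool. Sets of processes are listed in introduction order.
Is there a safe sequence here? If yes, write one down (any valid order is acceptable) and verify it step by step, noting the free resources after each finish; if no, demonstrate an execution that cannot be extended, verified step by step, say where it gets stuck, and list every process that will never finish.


SAFE — a valid safe sequence is P3, P6, P5, P4.
Key observation: P6 marks the first exact bind of the order: its need (4, 1) fits the free (4, 1) with zero slack on a requested resource.
Verifying each step:
  pool = (2, 0)
  P3 needs (0, 0) <= (2, 0) -> finishes; pool += (2, 1) = (4, 1)
  P6 needs (4, 1) <= (4, 1) -> finishes; pool += (1, 1) = (5, 2)
  P5 needs (5, 2) <= (5, 2) -> finishes; pool += (0, 2) = (5, 4)
  P4 needs (0, 3) <= (5, 4) -> finishes; pool += (3, 3) = (8, 7)


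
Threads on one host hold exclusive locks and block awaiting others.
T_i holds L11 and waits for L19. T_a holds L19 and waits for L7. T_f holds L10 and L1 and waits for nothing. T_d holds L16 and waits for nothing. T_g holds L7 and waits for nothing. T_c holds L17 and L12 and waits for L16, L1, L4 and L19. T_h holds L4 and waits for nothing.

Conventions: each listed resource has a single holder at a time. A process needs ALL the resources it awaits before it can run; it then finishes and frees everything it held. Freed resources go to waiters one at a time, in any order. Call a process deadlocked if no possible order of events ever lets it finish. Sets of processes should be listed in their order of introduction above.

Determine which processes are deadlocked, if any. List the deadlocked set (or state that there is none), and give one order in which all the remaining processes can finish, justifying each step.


No process is deadlocked.
Key observation: no waiting chain loops back on itself — every chain ends at a process that waits on nothing, so everyone eventually runs.
A valid finishing order for the others: T_g, T_d, T_f, T_h, T_a, T_i, T_c.
Step-by-step check:
  T_g waits on nothing -> runs at once and releases L7
  T_d waits on nothing -> runs at once and releases L16
  T_f waits on nothing -> runs at once and releases L10 and L1
  T_h waits on nothing -> runs at once and releases L4
  T_a: everything it awaited (L7) is free; runs, freeing L19
  T_i: everything it awaited (L19) is free; runs, freeing L11
  T_c: everything it awaited (L16, L1, L4 and L19) is free; runs, freeing L17 and L12


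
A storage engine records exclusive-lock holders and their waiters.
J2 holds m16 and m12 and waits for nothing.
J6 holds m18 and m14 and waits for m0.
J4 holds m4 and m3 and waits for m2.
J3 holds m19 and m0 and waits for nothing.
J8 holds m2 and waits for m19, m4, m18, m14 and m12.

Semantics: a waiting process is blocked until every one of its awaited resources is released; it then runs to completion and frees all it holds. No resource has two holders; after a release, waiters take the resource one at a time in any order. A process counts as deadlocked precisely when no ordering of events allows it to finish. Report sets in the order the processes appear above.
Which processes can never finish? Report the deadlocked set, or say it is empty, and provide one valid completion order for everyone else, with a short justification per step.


Deadlocked: J4 and J8.
Key observation: the knot is the closed ring of waits J4 -> J8 -> J4; no other process is dragged down with it.
A valid finishing order for the others: J3, J6, J2.
Check, step by step:
  J3: no waits; runs immediately, freeing m19 and m0
  J6: everything it awaited (m0) is free; runs, freeing m18 and m14
  J2: no waits; runs immediately, freeing m16 and m12
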